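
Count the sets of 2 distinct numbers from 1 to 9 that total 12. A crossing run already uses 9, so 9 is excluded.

2

2 distinct digits from 1–9 sum between 3 and 17.
Dropping sets that contain 9.
Enumerating: {4,8}, {5,7}.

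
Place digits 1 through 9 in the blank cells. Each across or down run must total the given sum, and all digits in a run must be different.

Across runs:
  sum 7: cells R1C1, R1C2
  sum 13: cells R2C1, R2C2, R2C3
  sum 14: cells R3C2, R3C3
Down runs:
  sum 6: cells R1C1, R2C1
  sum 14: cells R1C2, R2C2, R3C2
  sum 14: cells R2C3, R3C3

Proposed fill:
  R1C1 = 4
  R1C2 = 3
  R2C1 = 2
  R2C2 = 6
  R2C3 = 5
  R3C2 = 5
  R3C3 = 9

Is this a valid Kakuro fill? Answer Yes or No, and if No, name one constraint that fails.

Yes

Across: 4+3=7; 2+6+5=13; 5+9=14. Down: 4+2=6; 3+6+5=14; 5+9=14. No digit repeats within any run.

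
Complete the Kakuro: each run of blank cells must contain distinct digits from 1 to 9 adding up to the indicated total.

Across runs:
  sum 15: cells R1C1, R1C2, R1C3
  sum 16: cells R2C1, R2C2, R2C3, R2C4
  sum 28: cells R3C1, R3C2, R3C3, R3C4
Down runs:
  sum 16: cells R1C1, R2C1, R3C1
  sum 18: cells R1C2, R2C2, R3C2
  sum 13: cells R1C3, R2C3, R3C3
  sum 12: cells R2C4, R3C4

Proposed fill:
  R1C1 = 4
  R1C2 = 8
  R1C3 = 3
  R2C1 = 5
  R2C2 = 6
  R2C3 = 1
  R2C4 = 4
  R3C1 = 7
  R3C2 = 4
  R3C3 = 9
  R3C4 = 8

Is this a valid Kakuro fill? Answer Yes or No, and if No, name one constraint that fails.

Yes

Across: 4+8+3=15; 5+6+1+4=16; 7+4+9+8=28. Down: 4+5+7=16; 8+6+4=18; 3+1+9=13; 4+8=12. No digit repeats within any run.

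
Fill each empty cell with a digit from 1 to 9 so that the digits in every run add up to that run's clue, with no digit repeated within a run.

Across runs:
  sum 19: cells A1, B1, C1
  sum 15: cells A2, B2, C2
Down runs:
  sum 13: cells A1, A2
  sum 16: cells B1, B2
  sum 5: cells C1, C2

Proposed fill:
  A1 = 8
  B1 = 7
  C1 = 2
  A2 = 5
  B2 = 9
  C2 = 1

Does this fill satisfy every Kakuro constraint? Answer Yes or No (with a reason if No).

No — the down run C1–C2 sums to 3, not 5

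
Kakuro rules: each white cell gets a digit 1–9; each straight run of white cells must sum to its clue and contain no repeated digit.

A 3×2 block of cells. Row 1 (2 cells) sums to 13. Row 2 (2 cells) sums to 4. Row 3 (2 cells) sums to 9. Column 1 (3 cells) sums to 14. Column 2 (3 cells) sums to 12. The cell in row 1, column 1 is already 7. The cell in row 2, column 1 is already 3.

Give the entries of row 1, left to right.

4 in 2 cells must be {1,3}.
(1,2) = 13 − 7 = 6 completes the 13 across.
(2,2) = 4 − 3 = 1 completes the 4 across.
(3,1) = 14 − 10 = 4 completes the 14 down.
(3,2) = 9 − 4 = 5 completes the 9 across.

7, 6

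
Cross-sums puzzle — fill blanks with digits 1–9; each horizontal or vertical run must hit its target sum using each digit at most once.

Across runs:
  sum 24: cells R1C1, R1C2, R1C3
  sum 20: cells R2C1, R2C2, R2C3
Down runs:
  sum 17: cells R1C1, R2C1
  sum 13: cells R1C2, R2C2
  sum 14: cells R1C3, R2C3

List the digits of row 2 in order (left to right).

9 6 5

24 in 3 cells must be {7,8,9}; 17 in 2 cells must be {8,9}.
Nothing is forced directly, so branch on R1C1, whose candidates are 8 or 9. If R1C1 = 9: that forces R1C3 = 8, R2C1 = 8, after which R2C3 would have to be in {3,5,7,9} for the 20 across but in {6} for the 14 down — contradiction. So R1C1 = 8.
Given what's placed, R1C3 must be 9 to fit the 24 across and 14 down.
R2C1 = 17 − 8 = 9 completes the 17 down.
R2C3 = 14 − 9 = 5 completes the 14 down.
R1C2 = 24 − 17 = 7 completes the 24 across.
R2C2 = 20 − 14 = 6 completes the 20 across.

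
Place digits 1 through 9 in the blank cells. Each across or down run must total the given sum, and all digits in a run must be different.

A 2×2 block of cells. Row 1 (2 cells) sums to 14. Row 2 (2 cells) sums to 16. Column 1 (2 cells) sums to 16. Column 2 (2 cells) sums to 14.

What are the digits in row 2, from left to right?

7 9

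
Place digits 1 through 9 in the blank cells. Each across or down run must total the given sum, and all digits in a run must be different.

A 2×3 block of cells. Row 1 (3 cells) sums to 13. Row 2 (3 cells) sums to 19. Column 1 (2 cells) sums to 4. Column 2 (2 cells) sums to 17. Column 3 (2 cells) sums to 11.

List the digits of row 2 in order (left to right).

3 9 7

4 in 2 cells must be {1,3}; 17 in 2 cells must be {8,9}.
The 19 across and the 4 down share only 3, so (2,1) = 3.
Given what's placed, (2,2) must be 9 to fit the 19 across and 17 down.
(2,3) = 19 − 12 = 7 completes the 19 across.
(1,1) = 4 − 3 = 1 completes the 4 down.
(1,2) = 17 − 9 = 8 completes the 17 down.
(1,3) = 13 − 9 = 4 completes the 13 across.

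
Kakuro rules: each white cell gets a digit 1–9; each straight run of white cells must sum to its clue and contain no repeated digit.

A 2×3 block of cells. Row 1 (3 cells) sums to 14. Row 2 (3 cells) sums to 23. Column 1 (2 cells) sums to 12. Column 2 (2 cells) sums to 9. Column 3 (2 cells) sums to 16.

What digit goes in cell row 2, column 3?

23 in 3 cells must be {6,8,9}; 16 in 2 cells must be {7,9}.
The 23 across and the 16 down share only 9, so (2,3) = 9.
(1,3) = 16 − 9 = 7 completes the 16 down.
Given what's placed, (2,1) must be 8 to fit the 23 across and 12 down.
(2,2) = 23 − 17 = 6 completes the 23 across.
(1,1) = 12 − 8 = 4 completes the 12 down.
(1,2) = 14 − 11 = 3 completes the 14 across.

9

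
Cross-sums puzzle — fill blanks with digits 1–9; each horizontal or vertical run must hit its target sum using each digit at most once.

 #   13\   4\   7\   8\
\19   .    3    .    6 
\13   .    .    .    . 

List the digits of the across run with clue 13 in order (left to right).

4 in 2 cells must be {1,3}.
R2C2 = 4 − 3 = 1 completes the 4 down.
R2C4 = 8 − 6 = 2 completes the 8 down.
No cell is forced outright now. R1C1 can only be 8 or 9 (the digits allowed by both its 19 across and its 13 down). If R1C1 = 8: that forces R1C3 = 2, after which R2C1 would have to be in {3,4,6,7} for the 13 across but in {5} for the 13 down — contradiction. So R1C1 = 9.
R1C3 = 19 − 18 = 1 completes the 19 across.
R2C1 = 13 − 9 = 4 completes the 13 down.
R2C3 = 13 − 7 = 6 completes the 13 across.

4 1 6 2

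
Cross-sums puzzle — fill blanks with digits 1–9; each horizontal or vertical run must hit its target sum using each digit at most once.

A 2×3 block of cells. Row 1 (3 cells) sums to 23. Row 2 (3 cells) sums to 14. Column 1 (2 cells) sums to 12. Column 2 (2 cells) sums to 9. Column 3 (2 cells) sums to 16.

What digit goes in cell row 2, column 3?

23 in 3 cells must be {6,8,9}; 16 in 2 cells must be {7,9}.
The 23 across and the 16 down share only 9, so (1,3) = 9.
(2,3) = 16 − 9 = 7 completes the 16 down.
Given what's placed, (1,1) must be 8 to fit the 23 across and 12 down.
(1,2) = 23 − 17 = 6 completes the 23 across.
(2,1) = 12 − 8 = 4 completes the 12 down.
(2,2) = 14 − 11 = 3 completes the 14 across.

7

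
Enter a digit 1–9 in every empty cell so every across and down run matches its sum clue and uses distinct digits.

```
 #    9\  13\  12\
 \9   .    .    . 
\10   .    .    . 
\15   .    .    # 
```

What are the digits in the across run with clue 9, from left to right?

Only 6 fits R3C1 under both its across sum 15 and down sum 9.
R3C2 = 15 − 6 = 9 completes the 15 across.
Nothing is forced directly, so branch on R1C2, whose candidates are 1 or 3. If R1C2 = 1: that forces R1C1 = 2, after which R1C3 would have to be in {6} for the 9 across but in {3,4,5,7,8,9} for the 12 down — contradiction. So R1C2 = 3.
R2C2 = 13 − 12 = 1 completes the 13 down.
R2C1 = 2: the only remaining digit allowed by both the 10 across and the 9 down.
R2C3 = 10 − 3 = 7 completes the 10 across.
R1C1 = 9 − 8 = 1 completes the 9 down.
R1C3 = 9 − 4 = 5 completes the 9 across.

1 3 5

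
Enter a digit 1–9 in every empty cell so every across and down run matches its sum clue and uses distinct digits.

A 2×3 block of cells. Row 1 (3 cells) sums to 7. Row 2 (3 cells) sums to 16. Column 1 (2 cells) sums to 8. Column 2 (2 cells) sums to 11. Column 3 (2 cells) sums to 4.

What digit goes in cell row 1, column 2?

7 in 3 cells must be {1,2,4}; 4 in 2 cells must be {1,3}.
The 7 across and the 4 down share only 1, so (1,3) = 1.
(2,3) = 4 − 1 = 3 completes the 4 down.
Given what's placed, (1,1) must be 2 to fit the 7 across and 8 down.
(1,2) = 7 − 3 = 4 completes the 7 across.
(2,1) = 8 − 2 = 6 completes the 8 down.
(2,2) = 16 − 9 = 7 completes the 16 across.

4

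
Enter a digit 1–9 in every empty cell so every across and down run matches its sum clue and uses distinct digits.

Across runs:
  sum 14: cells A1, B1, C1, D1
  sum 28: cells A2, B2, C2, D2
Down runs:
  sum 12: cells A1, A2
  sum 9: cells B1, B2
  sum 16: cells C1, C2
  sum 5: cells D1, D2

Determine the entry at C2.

9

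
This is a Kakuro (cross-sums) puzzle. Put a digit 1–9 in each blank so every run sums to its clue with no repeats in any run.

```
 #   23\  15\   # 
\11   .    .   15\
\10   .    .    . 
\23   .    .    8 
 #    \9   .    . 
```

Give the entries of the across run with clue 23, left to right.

9 6 8

23 in 3 cells must be {6,8,9}.
R2C1 = 6: only digit in both the 10-across and 23-down candidate sets.
Given what's placed, R3C1 must be 9 to fit the 23 across and 23 down.
R3C2 = 23 − 17 = 6 completes the 23 across.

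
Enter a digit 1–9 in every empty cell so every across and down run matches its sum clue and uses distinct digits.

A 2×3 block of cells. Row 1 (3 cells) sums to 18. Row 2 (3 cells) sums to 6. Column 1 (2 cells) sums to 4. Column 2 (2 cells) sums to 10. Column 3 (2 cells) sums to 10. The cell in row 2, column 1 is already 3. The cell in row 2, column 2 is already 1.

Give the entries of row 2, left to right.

6 in 3 cells must be {1,2,3}; 4 in 2 cells must be {1,3}.
(1,1) = 4 − 3 = 1 completes the 4 down.
(1,2) = 10 − 1 = 9 completes the 10 down.
(1,3) = 18 − 10 = 8 completes the 18 across.
(2,3) = 6 − 4 = 2 completes the 6 across.

3 1 2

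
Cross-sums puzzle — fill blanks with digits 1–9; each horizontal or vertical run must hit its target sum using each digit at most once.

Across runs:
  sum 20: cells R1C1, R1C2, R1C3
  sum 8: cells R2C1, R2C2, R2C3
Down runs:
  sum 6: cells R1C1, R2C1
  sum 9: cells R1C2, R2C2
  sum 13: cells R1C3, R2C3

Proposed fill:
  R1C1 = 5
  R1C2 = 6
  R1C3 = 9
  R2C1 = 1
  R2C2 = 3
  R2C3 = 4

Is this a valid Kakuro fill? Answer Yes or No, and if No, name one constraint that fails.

Across: 5+6+9=20; 1+3+4=8. Down: 5+1=6; 6+3=9; 9+4=13. No digit repeats within any run.

Yes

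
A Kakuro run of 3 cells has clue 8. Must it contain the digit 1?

Every partition of 8 into 3 distinct digits includes 1: {1,2,5}, {1,3,4}.

Yes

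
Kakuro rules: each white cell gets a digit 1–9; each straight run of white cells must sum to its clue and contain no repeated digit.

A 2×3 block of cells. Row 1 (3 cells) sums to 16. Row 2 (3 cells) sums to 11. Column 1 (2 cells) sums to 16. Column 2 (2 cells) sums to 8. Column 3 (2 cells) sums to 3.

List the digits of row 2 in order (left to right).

16 in 2 cells must be {7,9}; 3 in 2 cells must be {1,2}.
The 11 across and the 16 down share only 7, so (2,1) = 7.
Given what's placed, (2,3) must be 1 to fit the 11 across and 3 down.
(1,1) = 16 − 7 = 9 completes the 16 down.
(1,3) = 3 − 1 = 2 completes the 3 down.
(2,2) = 11 − 8 = 3 completes the 11 across.
(1,2) = 16 − 11 = 5 completes the 16 across.

7 3 1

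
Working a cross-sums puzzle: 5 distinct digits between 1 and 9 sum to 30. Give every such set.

5 distinct digits from 1–9 sum between 15 and 35.

{1,5,7,8,9}; {2,4,7,8,9}; {2,5,6,8,9}; {3,4,6,8,9}; {3,5,6,7,9}; {4,5,6,7,8}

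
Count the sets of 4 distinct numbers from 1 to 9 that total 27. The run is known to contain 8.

2

4 distinct digits from 1–9 sum between 10 and 30.
Keeping only sets containing 8.
Enumerating: {3,7,8,9}, {4,6,8,9}.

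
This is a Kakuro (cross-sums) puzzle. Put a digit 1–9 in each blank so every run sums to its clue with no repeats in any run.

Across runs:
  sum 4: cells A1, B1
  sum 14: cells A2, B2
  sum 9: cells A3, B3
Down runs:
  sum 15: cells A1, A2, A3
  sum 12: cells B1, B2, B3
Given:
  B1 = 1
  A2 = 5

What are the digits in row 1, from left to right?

3 1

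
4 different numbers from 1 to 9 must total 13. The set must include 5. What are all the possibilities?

{1,3,4,5}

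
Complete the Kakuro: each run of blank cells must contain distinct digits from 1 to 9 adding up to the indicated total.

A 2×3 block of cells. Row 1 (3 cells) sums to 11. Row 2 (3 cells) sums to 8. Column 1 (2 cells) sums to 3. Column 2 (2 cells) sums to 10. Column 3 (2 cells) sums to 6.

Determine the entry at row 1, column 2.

3 in 2 cells must be {1,2}.
Nothing is forced directly, so branch on (1,1), whose candidates are 1 or 2. If (1,1) = 1: that forces (2,1) = 2, (2,2) = 1, (2,3) = 5, after which (1,2) would have to be in {2,3,4,6,7,8} for the 11 across but in {9} for the 10 down — contradiction. So (1,1) = 2.
(2,1) = 3 − 2 = 1 completes the 3 down.
Nothing is forced directly, so branch on (1,3), whose candidates are 1 or 4 or 5. If (1,3) = 4: then (1,2) would have to be in {5} for the 11 across but in {1,2,3,4,6,7,8,9} for the 10 down — contradiction. If (1,3) = 5: that forces (1,2) = 4, after which (2,2) would have to be in {2,3,4,5} for the 8 across but in {6} for the 10 down — contradiction. So (1,3) = 1.
(1,2) = 11 − 3 = 8 completes the 11 across.
(2,2) = 10 − 8 = 2 completes the 10 down.
(2,3) = 8 − 3 = 5 completes the 8 across.

8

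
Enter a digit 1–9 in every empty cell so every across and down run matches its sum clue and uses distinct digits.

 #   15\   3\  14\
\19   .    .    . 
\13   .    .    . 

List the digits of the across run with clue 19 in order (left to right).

3 in 2 cells must be {1,2}.
The 19 across and the 3 down share only 2, so R1C2 = 2.
R2C2 = 3 − 2 = 1 completes the 3 down.
Nothing is forced directly, so branch on R1C1, whose candidates are 8 or 9. If R1C1 = 9: that forces R1C3 = 8, after which R2C1 would have to be in {3,4,5,7,8,9} for the 13 across but in {6} for the 15 down — contradiction. So R1C1 = 8.
R1C3 = 19 − 10 = 9 completes the 19 across.
R2C1 = 15 − 8 = 7 completes the 15 down.
R2C3 = 13 − 8 = 5 completes the 13 across.

8 2 9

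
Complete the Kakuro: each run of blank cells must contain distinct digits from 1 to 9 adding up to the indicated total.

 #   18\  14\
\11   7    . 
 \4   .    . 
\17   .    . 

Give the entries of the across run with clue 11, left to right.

7 4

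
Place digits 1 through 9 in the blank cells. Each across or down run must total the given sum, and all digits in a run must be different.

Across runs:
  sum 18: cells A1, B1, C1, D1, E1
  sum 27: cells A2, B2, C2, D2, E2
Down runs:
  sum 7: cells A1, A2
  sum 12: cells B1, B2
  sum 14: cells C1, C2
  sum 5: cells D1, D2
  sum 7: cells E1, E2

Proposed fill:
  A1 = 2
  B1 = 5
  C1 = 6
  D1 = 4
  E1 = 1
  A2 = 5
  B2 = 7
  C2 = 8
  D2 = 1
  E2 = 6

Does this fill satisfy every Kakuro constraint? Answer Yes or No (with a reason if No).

Yes

Across: 2+5+6+4+1=18; 5+7+8+1+6=27. Down: 2+5=7; 5+7=12; 6+8=14; 4+1=5; 1+6=7. No digit repeats within any run.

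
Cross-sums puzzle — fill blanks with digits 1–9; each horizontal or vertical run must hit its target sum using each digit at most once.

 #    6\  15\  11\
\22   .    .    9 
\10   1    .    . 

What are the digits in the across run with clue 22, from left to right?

R1C1 = 6 − 1 = 5 completes the 6 down.
R1C2 = 22 − 14 = 8 completes the 22 across.
R2C2 = 15 − 8 = 7 completes the 15 down.
R2C3 = 10 − 8 = 2 completes the 10 across.

5, 8, 9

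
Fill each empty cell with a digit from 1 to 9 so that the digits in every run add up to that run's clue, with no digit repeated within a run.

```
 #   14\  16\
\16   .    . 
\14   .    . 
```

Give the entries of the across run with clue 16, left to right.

9, 7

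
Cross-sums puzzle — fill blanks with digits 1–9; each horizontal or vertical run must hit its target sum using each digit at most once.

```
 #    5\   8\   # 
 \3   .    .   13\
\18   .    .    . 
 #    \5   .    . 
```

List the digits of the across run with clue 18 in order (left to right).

3 in 2 cells must be {1,2}.
The 5 across and the 13 down share only 4, so R3C3 = 4.
R2C3 = 13 − 4 = 9 completes the 13 down.
R3C2 = 5 − 4 = 1 completes the 5 across.
R1C2 = 2: the only remaining digit allowed by both the 3 across and the 8 down.
R2C2 = 8 − 3 = 5 completes the 8 down.
R1C1 = 3 − 2 = 1 completes the 3 across.
R2C1 = 18 − 14 = 4 completes the 18 across.

4, 5, 9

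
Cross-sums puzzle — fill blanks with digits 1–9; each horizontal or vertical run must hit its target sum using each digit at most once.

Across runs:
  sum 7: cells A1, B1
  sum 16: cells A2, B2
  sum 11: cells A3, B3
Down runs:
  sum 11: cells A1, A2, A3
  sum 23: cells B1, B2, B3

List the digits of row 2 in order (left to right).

16 in 2 cells must be {7,9}; 23 in 3 cells must be {6,8,9}.
The 7 across and the 23 down share only 6, so B1 = 6.
The 16 across and the 11 down share only 7, so A2 = 7.
B2 = 16 − 7 = 9 completes the 16 across.
A3 = 3: the only remaining digit allowed by both the 11 across and the 11 down.
B3 = 11 − 3 = 8 completes the 11 across.
A1 = 7 − 6 = 1 completes the 7 across.

7 9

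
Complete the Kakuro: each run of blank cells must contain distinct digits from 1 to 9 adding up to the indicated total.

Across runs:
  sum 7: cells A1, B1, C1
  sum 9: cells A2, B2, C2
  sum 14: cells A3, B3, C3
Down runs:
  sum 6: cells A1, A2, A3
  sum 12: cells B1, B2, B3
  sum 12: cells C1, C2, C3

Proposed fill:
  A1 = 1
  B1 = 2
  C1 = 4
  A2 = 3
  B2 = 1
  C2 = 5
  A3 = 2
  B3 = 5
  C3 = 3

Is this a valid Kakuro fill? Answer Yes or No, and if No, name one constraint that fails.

No — the across run A3–C3 sums to 10, not 14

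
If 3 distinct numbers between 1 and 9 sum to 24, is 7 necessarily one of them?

The only way to make 24 from 3 distinct digits is {7,8,9}, which contains 7.

Yes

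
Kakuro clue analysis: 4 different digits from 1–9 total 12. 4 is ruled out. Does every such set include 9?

The only way to make 12 from 4 distinct digits under that restriction is {1,2,3,6}, which does not contain 9.

No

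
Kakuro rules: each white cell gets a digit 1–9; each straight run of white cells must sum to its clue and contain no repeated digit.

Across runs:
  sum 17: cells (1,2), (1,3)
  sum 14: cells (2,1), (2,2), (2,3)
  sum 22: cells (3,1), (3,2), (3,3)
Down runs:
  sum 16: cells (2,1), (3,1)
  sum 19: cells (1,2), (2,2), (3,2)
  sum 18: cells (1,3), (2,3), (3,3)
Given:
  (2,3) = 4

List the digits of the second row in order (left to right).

7 3 4

17 in 2 cells must be {8,9}; 16 in 2 cells must be {7,9}.
No cell is forced outright now. (2,1) can only be 7 or 9 (the digits allowed by both its 14 across and its 16 down). If (2,1) = 9: then (2,2) would have to be in {1} for the 14 across but in {2,3,4,5,6,7,8,9} for the 19 down — contradiction. So (2,1) = 7.
(2,2) = 14 − 11 = 3 completes the 14 across.
(3,1) = 16 − 7 = 9 completes the 16 down.
Given what's placed, (3,2) must be 7 to fit the 22 across and 19 down.
(3,3) = 22 − 16 = 6 completes the 22 across.
(1,2) = 19 − 10 = 9 completes the 19 down.
(1,3) = 17 − 9 = 8 completes the 17 across.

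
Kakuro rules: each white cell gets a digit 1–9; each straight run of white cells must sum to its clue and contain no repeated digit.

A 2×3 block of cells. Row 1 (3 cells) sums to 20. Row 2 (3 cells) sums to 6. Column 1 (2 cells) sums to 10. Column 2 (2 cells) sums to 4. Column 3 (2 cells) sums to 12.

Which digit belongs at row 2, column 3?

6 in 3 cells must be {1,2,3}; 4 in 2 cells must be {1,3}.
The 20 across and the 4 down share only 3, so (1,2) = 3.
(2,2) = 4 − 3 = 1 completes the 4 down.
Given what's placed, (2,3) must be 3 to fit the 6 across and 12 down.
(1,3) = 12 − 3 = 9 completes the 12 down.
(2,1) = 6 − 4 = 2 completes the 6 across.
(1,1) = 20 − 12 = 8 completes the 20 across.

3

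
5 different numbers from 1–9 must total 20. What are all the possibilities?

5 distinct digits from 1–9 sum between 15 and 35.

{1,2,3,5,9}; {1,2,3,6,8}; {1,2,4,5,8}; {1,2,4,6,7}; {1,3,4,5,7}; {2,3,4,5,6}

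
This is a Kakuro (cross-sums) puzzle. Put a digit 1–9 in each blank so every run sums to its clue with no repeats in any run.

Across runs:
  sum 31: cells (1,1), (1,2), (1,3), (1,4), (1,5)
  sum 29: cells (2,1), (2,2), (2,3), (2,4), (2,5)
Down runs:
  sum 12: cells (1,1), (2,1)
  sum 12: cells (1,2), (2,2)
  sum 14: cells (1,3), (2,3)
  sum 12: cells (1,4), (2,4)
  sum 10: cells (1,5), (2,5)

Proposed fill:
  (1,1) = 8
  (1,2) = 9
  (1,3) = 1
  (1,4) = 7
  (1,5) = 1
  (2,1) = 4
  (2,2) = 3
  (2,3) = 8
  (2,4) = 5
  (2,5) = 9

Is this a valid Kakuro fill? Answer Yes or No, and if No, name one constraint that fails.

No — the across run (1,1)–(1,5) sums to 26, not 31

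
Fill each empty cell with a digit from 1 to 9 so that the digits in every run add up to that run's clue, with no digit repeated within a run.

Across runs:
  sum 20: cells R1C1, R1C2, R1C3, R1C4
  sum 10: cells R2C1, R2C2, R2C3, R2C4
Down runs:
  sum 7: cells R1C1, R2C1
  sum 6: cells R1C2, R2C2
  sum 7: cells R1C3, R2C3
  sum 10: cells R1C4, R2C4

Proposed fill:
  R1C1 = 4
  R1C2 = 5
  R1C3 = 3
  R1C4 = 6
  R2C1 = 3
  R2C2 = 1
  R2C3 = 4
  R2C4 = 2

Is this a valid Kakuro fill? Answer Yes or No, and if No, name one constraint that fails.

No — the across run R1C1–R1C4 sums to 18, not 20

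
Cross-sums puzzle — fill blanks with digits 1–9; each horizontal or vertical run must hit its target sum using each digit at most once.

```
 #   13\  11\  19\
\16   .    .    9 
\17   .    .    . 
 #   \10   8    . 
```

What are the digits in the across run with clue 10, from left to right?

8, 2

R3C3 = 10 − 8 = 2 completes the 10 across.
R2C3 = 19 − 11 = 8 completes the 19 down.
Given what's placed, R2C2 must be 2 to fit the 17 across and 11 down.
R1C2 = 11 − 10 = 1 completes the 11 down.
R2C1 = 17 − 10 = 7 completes the 17 across.
R1C1 = 16 − 10 = 6 completes the 16 across.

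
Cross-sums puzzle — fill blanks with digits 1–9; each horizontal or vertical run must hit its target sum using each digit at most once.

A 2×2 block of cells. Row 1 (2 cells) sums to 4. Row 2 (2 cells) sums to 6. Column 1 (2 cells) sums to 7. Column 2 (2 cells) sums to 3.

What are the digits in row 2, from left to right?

4 2

4 in 2 cells must be {1,3}; 3 in 2 cells must be {1,2}.
The 4 across and the 3 down share only 1, so (1,2) = 1.
(2,2) = 3 − 1 = 2 completes the 3 down.
(1,1) = 4 − 1 = 3 completes the 4 across.
(2,1) = 6 − 2 = 4 completes the 6 across.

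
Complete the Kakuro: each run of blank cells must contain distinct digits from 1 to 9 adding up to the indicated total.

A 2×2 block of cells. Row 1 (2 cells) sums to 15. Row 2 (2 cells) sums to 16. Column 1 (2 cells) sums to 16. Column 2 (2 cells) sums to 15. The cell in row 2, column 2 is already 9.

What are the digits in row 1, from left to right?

9 6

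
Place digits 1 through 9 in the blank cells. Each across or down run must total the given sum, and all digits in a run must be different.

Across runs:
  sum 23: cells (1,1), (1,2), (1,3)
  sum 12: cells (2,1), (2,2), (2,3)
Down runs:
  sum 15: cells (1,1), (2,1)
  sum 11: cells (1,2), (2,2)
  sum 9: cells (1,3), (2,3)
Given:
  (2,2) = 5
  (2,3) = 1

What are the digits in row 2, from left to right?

23 in 3 cells must be {6,8,9}.
(1,2) = 11 − 5 = 6 completes the 11 down.
(1,3) = 9 − 1 = 8 completes the 9 down.
(2,1) = 12 − 6 = 6 completes the 12 across.
(1,1) = 23 − 14 = 9 completes the 23 across.

6 5 1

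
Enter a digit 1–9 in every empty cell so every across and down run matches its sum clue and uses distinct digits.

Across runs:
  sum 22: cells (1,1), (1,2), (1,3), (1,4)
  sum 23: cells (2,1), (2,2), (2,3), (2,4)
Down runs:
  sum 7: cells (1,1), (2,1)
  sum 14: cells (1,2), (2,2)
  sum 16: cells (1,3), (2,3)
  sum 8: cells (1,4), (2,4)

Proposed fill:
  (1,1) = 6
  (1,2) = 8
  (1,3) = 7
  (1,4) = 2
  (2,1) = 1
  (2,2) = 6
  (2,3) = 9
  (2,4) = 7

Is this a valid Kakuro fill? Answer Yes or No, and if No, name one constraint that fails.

No — the across run (1,1)–(1,4) sums to 23, not 22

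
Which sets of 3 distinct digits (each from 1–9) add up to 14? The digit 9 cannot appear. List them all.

{1,5,8}; {1,6,7}; {2,4,8}; {2,5,7}; {3,4,7}; {3,5,6}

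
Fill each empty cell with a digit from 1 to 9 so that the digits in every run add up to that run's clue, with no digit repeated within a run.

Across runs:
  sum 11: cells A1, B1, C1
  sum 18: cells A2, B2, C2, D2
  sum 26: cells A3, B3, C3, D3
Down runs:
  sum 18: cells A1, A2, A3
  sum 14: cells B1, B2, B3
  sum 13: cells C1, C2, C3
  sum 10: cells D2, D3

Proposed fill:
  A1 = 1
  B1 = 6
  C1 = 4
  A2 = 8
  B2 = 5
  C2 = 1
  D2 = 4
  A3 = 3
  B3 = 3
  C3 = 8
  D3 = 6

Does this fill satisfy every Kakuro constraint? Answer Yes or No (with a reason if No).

No — the down run A1–A3 sums to 12, not 18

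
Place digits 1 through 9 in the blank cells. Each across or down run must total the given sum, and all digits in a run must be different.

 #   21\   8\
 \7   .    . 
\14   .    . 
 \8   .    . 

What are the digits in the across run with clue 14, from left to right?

The 14 across and the 8 down share only 5, so R2C2 = 5.
R2C1 = 14 − 5 = 9 completes the 14 across.
Nothing is forced directly, so branch on R1C1, whose candidates are 4 or 5. If R1C1 = 4: then R1C2 would have to be in {3} for the 7 across but in {1,2} for the 8 down — contradiction. So R1C1 = 5.
R1C2 = 7 − 5 = 2 completes the 7 across.
R3C1 = 21 − 14 = 7 completes the 21 down.
R3C2 = 8 − 7 = 1 completes the 8 across.

9, 5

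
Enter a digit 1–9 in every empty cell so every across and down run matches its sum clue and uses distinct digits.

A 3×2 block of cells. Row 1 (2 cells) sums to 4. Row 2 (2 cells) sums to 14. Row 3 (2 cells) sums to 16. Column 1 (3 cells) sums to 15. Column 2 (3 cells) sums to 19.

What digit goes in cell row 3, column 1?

4 in 2 cells must be {1,3}; 16 in 2 cells must be {7,9}.
The 4 across and the 19 down share only 3, so (1,2) = 3.
Given what's placed, (2,2) must be 9 to fit the 14 across and 19 down.
(3,2) = 19 − 12 = 7 completes the 19 down.
(1,1) = 4 − 3 = 1 completes the 4 across.
(2,1) = 14 − 9 = 5 completes the 14 across.
(3,1) = 16 − 7 = 9 completes the 16 across.

9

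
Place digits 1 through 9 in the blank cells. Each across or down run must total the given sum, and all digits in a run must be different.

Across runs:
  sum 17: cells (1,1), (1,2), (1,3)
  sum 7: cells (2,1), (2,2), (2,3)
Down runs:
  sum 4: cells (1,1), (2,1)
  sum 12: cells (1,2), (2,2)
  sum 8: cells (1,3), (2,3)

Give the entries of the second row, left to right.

7 in 3 cells must be {1,2,4}; 4 in 2 cells must be {1,3}.
The 7 across and the 4 down share only 1, so (2,1) = 1.
Given what's placed, (2,2) must be 4 to fit the 7 across and 12 down.
(2,3) = 7 − 5 = 2 completes the 7 across.
(1,1) = 4 − 1 = 3 completes the 4 down.
(1,2) = 12 − 4 = 8 completes the 12 down.
(1,3) = 17 − 11 = 6 completes the 17 across.

1 4 2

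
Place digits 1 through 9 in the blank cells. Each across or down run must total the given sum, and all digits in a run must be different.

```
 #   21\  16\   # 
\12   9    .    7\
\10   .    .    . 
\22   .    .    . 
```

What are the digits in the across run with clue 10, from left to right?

5, 4, 1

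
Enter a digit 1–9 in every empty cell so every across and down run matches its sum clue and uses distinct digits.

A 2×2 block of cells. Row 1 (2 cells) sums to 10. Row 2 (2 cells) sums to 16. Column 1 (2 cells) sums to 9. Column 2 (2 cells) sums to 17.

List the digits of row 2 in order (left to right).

16 in 2 cells must be {7,9}; 17 in 2 cells must be {8,9}.
The 16 across and the 9 down share only 7, so (2,1) = 7.
(2,2) = 16 − 7 = 9 completes the 16 across.
(1,1) = 9 − 7 = 2 completes the 9 down.
(1,2) = 10 − 2 = 8 completes the 10 across.

7 9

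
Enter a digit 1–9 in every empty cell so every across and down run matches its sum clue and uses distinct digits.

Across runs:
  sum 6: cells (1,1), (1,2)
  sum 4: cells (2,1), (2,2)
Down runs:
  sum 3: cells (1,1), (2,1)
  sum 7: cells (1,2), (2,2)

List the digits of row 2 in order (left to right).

1 3

4 in 2 cells must be {1,3}; 3 in 2 cells must be {1,2}.
The 4 across and the 3 down share only 1, so (2,1) = 1.
(2,2) = 4 − 1 = 3 completes the 4 across.
(1,1) = 3 − 1 = 2 completes the 3 down.
(1,2) = 6 − 2 = 4 completes the 6 across.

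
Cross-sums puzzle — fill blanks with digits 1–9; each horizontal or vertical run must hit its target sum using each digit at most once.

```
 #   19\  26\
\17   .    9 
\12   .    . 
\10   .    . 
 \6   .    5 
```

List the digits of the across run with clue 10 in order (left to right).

6 4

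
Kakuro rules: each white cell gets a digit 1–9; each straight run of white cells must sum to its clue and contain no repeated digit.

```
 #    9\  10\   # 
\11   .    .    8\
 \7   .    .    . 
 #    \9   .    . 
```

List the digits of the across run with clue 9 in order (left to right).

7 in 3 cells must be {1,2,4}.
Nothing is forced directly, so branch on R2C3, whose candidates are 1 or 2. If R2C3 = 1: that forces R3C3 = 7, R3C2 = 2, after which R2C2 would have to be in {2,4} for the 7 across but in {1,3,5,7} for the 10 down — contradiction. So R2C3 = 2.
R3C3 = 8 − 2 = 6 completes the 8 down.
R3C2 = 9 − 6 = 3 completes the 9 across.
R2C2 = 1: the only remaining digit allowed by both the 7 across and the 10 down.
R1C2 = 10 − 4 = 6 completes the 10 down.
R2C1 = 7 − 3 = 4 completes the 7 across.
R1C1 = 11 − 6 = 5 completes the 11 across.

3 6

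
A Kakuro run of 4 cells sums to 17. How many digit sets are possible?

9

4 distinct digits from 1–9 sum between 10 and 30.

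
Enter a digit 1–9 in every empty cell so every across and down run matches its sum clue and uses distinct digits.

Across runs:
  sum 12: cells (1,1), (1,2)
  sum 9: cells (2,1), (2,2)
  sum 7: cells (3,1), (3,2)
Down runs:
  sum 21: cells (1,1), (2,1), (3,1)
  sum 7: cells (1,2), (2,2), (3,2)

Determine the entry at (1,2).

7 in 3 cells must be {1,2,4}.
The 12 across and the 7 down share only 4, so (1,2) = 4.
(1,1) = 12 − 4 = 8 completes the 12 across.
Nothing is forced directly, so branch on (2,2), whose candidates are 1 or 2. If (2,2) = 1: then (2,1) would have to be in {8} for the 9 across but in {4,6,7,9} for the 21 down — contradiction. So (2,2) = 2.
(2,1) = 9 − 2 = 7 completes the 9 across.
(3,1) = 21 − 15 = 6 completes the 21 down.
(3,2) = 7 − 6 = 1 completes the 7 across.

4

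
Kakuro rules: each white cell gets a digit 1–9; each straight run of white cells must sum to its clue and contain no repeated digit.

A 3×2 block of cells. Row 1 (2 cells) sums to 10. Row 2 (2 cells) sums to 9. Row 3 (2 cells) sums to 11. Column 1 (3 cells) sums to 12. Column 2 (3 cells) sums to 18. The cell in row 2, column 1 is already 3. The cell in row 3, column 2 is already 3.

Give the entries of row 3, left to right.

8 3

(2,2) = 9 − 3 = 6 completes the 9 across.
(3,1) = 11 − 3 = 8 completes the 11 across.
(1,1) = 12 − 11 = 1 completes the 12 down.
(1,2) = 10 − 1 = 9 completes the 10 across.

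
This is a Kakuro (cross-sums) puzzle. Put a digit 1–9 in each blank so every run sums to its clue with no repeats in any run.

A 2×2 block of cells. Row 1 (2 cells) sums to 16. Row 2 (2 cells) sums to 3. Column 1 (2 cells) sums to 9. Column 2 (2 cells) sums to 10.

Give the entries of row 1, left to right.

16 in 2 cells must be {7,9}; 3 in 2 cells must be {1,2}.
The 16 across and the 9 down share only 7, so (1,1) = 7.
(1,2) = 16 − 7 = 9 completes the 16 across.
(2,1) = 9 − 7 = 2 completes the 9 down.
(2,2) = 3 − 2 = 1 completes the 3 across.

7, 9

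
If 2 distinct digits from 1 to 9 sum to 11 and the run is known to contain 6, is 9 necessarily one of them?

The only way to make 11 from 2 distinct digits under that restriction is {5,6}, which does not contain 9.

No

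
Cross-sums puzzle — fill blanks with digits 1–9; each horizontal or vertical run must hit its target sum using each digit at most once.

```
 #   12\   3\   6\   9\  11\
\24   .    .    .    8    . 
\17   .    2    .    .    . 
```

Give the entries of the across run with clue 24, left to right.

3 in 2 cells must be {1,2}.
R1C2 = 3 − 2 = 1 completes the 3 down.
R2C4 = 9 − 8 = 1 completes the 9 down.
No cell is forced outright now. R2C3 can only be 4 or 5 (the digits allowed by both its 17 across and its 6 down). If R2C3 = 5: then R1C3 would have to be in {2,3,4,5,6,7,9} for the 24 across but in {1} for the 6 down — contradiction. So R2C3 = 4.
R1C3 = 6 − 4 = 2 completes the 6 down.
No cell is forced outright now. R2C1 can only be 3 or 7 (the digits allowed by both its 17 across and its 12 down). If R2C1 = 7: then R1C1 would have to be in {4,6,7,9} for the 24 across but in {5} for the 12 down — contradiction. So R2C1 = 3.
R1C1 = 12 − 3 = 9 completes the 12 down.
R1C5 = 24 − 20 = 4 completes the 24 across.

9, 1, 2, 8, 4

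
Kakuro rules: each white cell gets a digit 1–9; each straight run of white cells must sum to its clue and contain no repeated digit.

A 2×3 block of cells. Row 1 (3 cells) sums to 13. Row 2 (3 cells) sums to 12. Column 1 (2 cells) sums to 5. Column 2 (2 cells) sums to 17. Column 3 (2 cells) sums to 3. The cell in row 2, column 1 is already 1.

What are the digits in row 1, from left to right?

4 8 1

17 in 2 cells must be {8,9}; 3 in 2 cells must be {1,2}.
(1,1) = 5 − 1 = 4 completes the 5 down.
(1,2) = 8: the only remaining digit allowed by both the 13 across and the 17 down.
(1,3) = 13 − 12 = 1 completes the 13 across.
(2,2) = 17 − 8 = 9 completes the 17 down.
(2,3) = 12 − 10 = 2 completes the 12 across.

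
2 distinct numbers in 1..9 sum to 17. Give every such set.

2 distinct digits from 1–9 sum between 3 and 17.
Only one set works: {8,9}.

{8,9}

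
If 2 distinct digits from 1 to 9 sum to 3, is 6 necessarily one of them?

No

The only way to make 3 from 2 distinct digits is {1,2}, which does not contain 6.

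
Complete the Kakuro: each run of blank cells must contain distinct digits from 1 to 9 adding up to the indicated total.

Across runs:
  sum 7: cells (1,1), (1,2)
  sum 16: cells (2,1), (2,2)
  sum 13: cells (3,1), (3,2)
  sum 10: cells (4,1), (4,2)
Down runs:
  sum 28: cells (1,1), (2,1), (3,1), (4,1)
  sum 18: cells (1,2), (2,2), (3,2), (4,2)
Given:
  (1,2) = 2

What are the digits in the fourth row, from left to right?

16 in 2 cells must be {7,9}.
(1,1) = 7 − 2 = 5 completes the 7 across.
(2,1) = 9: the only remaining digit allowed by both the 16 across and the 28 down.
(2,2) = 16 − 9 = 7 completes the 16 across.
No cell is forced outright now. (3,1) can only be 6 or 8 (the digits allowed by both its 13 across and its 28 down). If (3,1) = 6: then (3,2) would have to be in {7} for the 13 across but in {1,3,4,5,6,8} for the 18 down — contradiction. So (3,1) = 8.
(3,2) = 13 − 8 = 5 completes the 13 across.
(4,1) = 28 − 22 = 6 completes the 28 down.
(4,2) = 10 − 6 = 4 completes the 10 across.

6, 4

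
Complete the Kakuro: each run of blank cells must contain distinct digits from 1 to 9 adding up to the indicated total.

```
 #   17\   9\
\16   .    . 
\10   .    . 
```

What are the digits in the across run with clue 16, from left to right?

16 in 2 cells must be {7,9}; 17 in 2 cells must be {8,9}.
The 16 across and the 17 down share only 9, so R1C1 = 9.
R1C2 = 16 − 9 = 7 completes the 16 across.
R2C1 = 17 − 9 = 8 completes the 17 down.
R2C2 = 10 − 8 = 2 completes the 10 across.

9, 7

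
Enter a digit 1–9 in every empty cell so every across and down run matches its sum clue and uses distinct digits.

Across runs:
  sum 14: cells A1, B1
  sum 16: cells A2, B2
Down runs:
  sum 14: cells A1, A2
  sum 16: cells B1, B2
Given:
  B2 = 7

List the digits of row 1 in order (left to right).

5, 9

16 in 2 cells must be {7,9}.
B1 = 16 − 7 = 9 completes the 16 down.
A2 = 16 − 7 = 9 completes the 16 across.
A1 = 14 − 9 = 5 completes the 14 across.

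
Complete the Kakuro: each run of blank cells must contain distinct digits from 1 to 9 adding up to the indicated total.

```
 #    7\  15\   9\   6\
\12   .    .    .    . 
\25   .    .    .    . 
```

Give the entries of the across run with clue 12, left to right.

Only 6 fits R1C2 under both its across sum 12 and down sum 15.
R2C2 = 15 − 6 = 9 completes the 15 down.
Nothing is forced directly, so branch on R1C4, whose candidates are 1 or 2. If R1C4 = 2: that forces R2C4 = 4, R2C1 = 5, R2C3 = 7, after which R1C1 would have to be in {1,3} for the 12 across but in {2} for the 7 down — contradiction. So R1C4 = 1.
R2C4 = 6 − 1 = 5 completes the 6 down.
No cell is forced outright now. R2C1 can only be 3 or 4 (the digits allowed by both its 25 across and its 7 down). If R2C1 = 3: then R1C1 would have to be in {2,3} for the 12 across but in {4} for the 7 down — contradiction. So R2C1 = 4.
R1C1 = 7 − 4 = 3 completes the 7 down.
R1C3 = 12 − 10 = 2 completes the 12 across.
R2C3 = 25 − 18 = 7 completes the 25 across.

3, 6, 2, 1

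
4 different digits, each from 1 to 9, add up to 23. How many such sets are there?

9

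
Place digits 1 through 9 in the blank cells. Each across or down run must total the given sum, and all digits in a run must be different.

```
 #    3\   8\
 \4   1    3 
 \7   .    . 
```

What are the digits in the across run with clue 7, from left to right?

4 in 2 cells must be {1,3}; 3 in 2 cells must be {1,2}.
R2C1 = 3 − 1 = 2 completes the 3 down.
R2C2 = 7 − 2 = 5 completes the 7 across.

2 5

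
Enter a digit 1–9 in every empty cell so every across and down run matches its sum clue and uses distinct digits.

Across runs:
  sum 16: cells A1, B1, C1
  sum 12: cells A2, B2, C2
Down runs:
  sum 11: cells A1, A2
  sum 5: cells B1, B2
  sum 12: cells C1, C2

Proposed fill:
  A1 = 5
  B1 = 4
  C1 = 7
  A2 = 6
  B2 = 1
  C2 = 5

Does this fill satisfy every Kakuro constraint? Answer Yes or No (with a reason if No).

Yes

Across: 5+4+7=16; 6+1+5=12. Down: 5+6=11; 4+1=5; 7+5=12. No digit repeats within any run.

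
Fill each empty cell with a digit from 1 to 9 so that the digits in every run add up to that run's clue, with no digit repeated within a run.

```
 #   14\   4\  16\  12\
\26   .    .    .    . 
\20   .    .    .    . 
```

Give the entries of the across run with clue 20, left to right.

4 in 2 cells must be {1,3}; 16 in 2 cells must be {7,9}.
Only 3 fits R1C2 under both its across sum 26 and down sum 4.
Given what's placed, R1C3 must be 9 to fit the 26 across and 16 down.
R1C4 = 8: the only remaining digit allowed by both the 26 across and the 12 down.
R2C2 = 4 − 3 = 1 completes the 4 down.
R2C3 = 16 − 9 = 7 completes the 16 down.
R2C4 = 12 − 8 = 4 completes the 12 down.
R1C1 = 26 − 20 = 6 completes the 26 across.
R2C1 = 20 − 12 = 8 completes the 20 across.

8 1 7 4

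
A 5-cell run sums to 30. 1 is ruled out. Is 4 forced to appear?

No

Counterexample: {2,5,6,8,9} sums to 30 under that restriction without using 4.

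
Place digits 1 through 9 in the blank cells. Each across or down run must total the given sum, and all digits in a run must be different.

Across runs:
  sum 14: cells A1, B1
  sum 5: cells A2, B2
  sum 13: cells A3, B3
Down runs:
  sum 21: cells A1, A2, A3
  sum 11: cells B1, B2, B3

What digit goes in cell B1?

6

The 5 across and the 21 down share only 4, so A2 = 4.
B2 = 5 − 4 = 1 completes the 5 across.
Nothing is forced directly, so branch on A1, whose candidates are 8 or 9. If A1 = 9: then B1 would have to be in {5} for the 14 across but in {2,3,4,6,7,8} for the 11 down — contradiction. So A1 = 8.
B1 = 14 − 8 = 6 completes the 14 across.
A3 = 21 − 12 = 9 completes the 21 down.
B3 = 13 − 9 = 4 completes the 13 across.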